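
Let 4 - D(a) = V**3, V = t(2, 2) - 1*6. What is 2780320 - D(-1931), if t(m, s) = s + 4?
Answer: 2780316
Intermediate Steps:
t(m, s) = 4 + s
V = 0 (V = (4 + 2) - 1*6 = 6 - 6 = 0)
D(a) = 4 (D(a) = 4 - 1*0**3 = 4 - 1*0 = 4 + 0 = 4)
2780320 - D(-1931) = 2780320 - 1*4 = 2780320 - 4 = 2780316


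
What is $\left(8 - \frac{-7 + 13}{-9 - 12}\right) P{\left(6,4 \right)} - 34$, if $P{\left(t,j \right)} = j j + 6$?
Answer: $\frac{1038}{7} \approx 148.29$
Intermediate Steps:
$P{\left(t,j \right)} = 6 + j^{2}$ ($P{\left(t,j \right)} = j^{2} + 6 = 6 + j^{2}$)
$\left(8 - \frac{-7 + 13}{-9 - 12}\right) P{\left(6,4 \right)} - 34 = \left(8 - \frac{-7 + 13}{-9 - 12}\right) \left(6 + 4^{2}\right) - 34 = \left(8 - \frac{6}{-21}\right) \left(6 + 16\right) - 34 = \left(8 - 6 \left(- \frac{1}{21}\right)\right) 22 - 34 = \left(8 - - \frac{2}{7}\right) 22 - 34 = \left(8 + \frac{2}{7}\right) 22 - 34 = \frac{58}{7} \cdot 22 - 34 = \frac{1276}{7} - 34 = \frac{1038}{7}$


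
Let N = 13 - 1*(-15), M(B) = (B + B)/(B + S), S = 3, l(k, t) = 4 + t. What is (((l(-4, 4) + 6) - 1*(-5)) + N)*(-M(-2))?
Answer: 188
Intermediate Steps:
M(B) = 2*B/(3 + B) (M(B) = (B + B)/(B + 3) = (2*B)/(3 + B) = 2*B/(3 + B))
N = 28 (N = 13 + 15 = 28)
(((l(-4, 4) + 6) - 1*(-5)) + N)*(-M(-2)) = ((((4 + 4) + 6) - 1*(-5)) + 28)*(-2*(-2)/(3 - 2)) = (((8 + 6) + 5) + 28)*(-2*(-2)/1) = ((14 + 5) + 28)*(-2*(-2)) = (19 + 28)*(-1*(-4)) = 47*4 = 188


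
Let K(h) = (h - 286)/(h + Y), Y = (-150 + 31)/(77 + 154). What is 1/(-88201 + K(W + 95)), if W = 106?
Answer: -6616/583540621 ≈ -1.1338e-5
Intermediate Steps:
Y = -17/33 (Y = -119/231 = -119*1/231 = -17/33 ≈ -0.51515)
K(h) = (-286 + h)/(-17/33 + h) (K(h) = (h - 286)/(h - 17/33) = (-286 + h)/(-17/33 + h))
1/(-88201 + K(W + 95)) = 1/(-88201 + 33*(-286 + (106 + 95))/(-17 + 33*(106 + 95))) = 1/(-88201 + 33*(-286 + 201)/(-17 + 33*201)) = 1/(-88201 + 33*(-85)/(-17 + 6633)) = 1/(-88201 + 33*(-85)/6616) = 1/(-88201 + 33*(1/6616)*(-85)) = 1/(-88201 - 2805/6616) = 1/(-583540621/6616) = -6616/583540621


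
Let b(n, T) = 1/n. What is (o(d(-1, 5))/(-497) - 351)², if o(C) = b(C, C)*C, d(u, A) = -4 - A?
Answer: 30432104704/247009 ≈ 1.2320e+5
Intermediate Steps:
o(C) = 1 (o(C) = C/C = 1)
(o(d(-1, 5))/(-497) - 351)² = (1/(-497) - 351)² = (1*(-1/497) - 351)² = (-1/497 - 351)² = (-174448/497)² = 30432104704/247009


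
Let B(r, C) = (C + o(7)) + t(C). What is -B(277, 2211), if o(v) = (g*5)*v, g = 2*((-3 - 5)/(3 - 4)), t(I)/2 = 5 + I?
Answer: -7203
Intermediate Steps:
t(I) = 10 + 2*I (t(I) = 2*(5 + I) = 10 + 2*I)
g = 16 (g = 2*(-8/(-1)) = 2*(-8*(-1)) = 2*8 = 16)
o(v) = 80*v (o(v) = (16*5)*v = 80*v)
B(r, C) = 570 + 3*C (B(r, C) = (C + 80*7) + (10 + 2*C) = (C + 560) + (10 + 2*C) = (560 + C) + (10 + 2*C) = 570 + 3*C)
-B(277, 2211) = -(570 + 3*2211) = -(570 + 6633) = -1*7203 = -7203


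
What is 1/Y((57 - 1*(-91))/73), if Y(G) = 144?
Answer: 1/144 ≈ 0.0069444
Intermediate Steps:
1/Y((57 - 1*(-91))/73) = 1/144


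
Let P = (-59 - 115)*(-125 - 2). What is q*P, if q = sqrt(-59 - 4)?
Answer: 66294*I*sqrt(7) ≈ 1.754e+5*I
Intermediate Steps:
q = 3*I*sqrt(7) (q = sqrt(-63) = 3*I*sqrt(7) ≈ 7.9373*I)
P = 22098 (P = -174*(-127) = 22098)
q*P = (3*I*sqrt(7))*22098 = 66294*I*sqrt(7)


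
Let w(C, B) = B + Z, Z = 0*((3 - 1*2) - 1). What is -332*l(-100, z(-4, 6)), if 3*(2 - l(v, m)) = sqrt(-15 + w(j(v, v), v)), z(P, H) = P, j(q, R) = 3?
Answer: -664 + 332*I*sqrt(115)/3 ≈ -664.0 + 1186.8*I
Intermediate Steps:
Z = 0 (Z = 0*((3 - 2) - 1) = 0*(1 - 1) = 0*0 = 0)
w(C, B) = B (w(C, B) = B + 0 = B)
l(v, m) = 2 - sqrt(-15 + v)/3
-332*l(-100, z(-4, 6)) = -332*(2 - sqrt(-15 - 100)/3) = -332*(2 - I*sqrt(115)/3) = -664 + 332*I*sqrt(115)/3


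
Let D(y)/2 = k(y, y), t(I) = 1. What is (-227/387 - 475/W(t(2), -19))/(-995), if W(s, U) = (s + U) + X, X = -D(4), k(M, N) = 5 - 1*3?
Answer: -178831/8471430 ≈ -0.021110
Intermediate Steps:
k(M, N) = 2 (k(M, N) = 5 - 3 = 2)
D(y) = 4 (D(y) = 2*2 = 4)
X = -4 (X = -1*4 = -4)
W(s, U) = -4 + U + s (W(s, U) = (s + U) - 4 = (U + s) - 4 = -4 + U + s)
(-227/387 - 475/W(t(2), -19))/(-995) = (-227/387 - 475/(-4 - 19 + 1))/(-995) = (-227*1/387 - 475/(-22))*(-1/995) = (-227/387 - 475*(-1/22))*(-1/995) = (-227/387 + 475/22)*(-1/995) = (178831/8514)*(-1/995) = -178831/8471430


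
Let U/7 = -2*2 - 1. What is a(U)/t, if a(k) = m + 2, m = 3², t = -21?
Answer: -11/21 ≈ -0.52381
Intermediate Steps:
m = 9
U = -35 (U = 7*(-2*2 - 1) = 7*(-4 - 1) = 7*(-5) = -35)
a(k) = 11 (a(k) = 9 + 2 = 11)
a(U)/t = 11/(-21) = -1/21*11 = -11/21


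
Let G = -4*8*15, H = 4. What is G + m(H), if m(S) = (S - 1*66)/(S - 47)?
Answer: -20578/43 ≈ -478.56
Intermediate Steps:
G = -480 (G = -32*15 = -480)
m(S) = (-66 + S)/(-47 + S) (m(S) = (S - 66)/(-47 + S) = (-66 + S)/(-47 + S))
G + m(H) = -480 + (-66 + 4)/(-47 + 4) = -480 - 62/(-43) = -480 - 1/43*(-62) = -480 + 62/43 = -20578/43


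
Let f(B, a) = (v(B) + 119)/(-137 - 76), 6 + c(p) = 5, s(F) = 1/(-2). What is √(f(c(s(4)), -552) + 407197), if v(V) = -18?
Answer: 2*√4618524795/213 ≈ 638.12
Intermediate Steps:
s(F) = -½
c(p) = -1 (c(p) = -6 + 5 = -1)
f(B, a) = -101/213 (f(B, a) = (-18 + 119)/(-137 - 76) = 101/(-213) = 101*(-1/213) = -101/213)
√(f(c(s(4)), -552) + 407197) = √(-101/213 + 407197) = √(86732860/213) = 2*√4618524795/213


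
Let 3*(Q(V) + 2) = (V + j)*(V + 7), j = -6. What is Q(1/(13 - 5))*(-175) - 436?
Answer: 150771/64 ≈ 2355.8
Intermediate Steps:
Q(V) = -2 + (-6 + V)*(7 + V)/3 (Q(V) = -2 + ((V - 6)*(V + 7))/3 = -2 + ((-6 + V)*(7 + V))/3 = -2 + (-6 + V)*(7 + V)/3)
Q(1/(13 - 5))*(-175) - 436 = (-16 + 1/(3*(13 - 5)) + (1/(13 - 5))**2/3)*(-175) - 436 = (-16 + (1/3)/8 + (1/8)**2/3)*(-175) - 436 = (-16 + (1/3)*(1/8) + (1/8)**2/3)*(-175) - 436 = (-16 + 1/24 + (1/3)*(1/64))*(-175) - 436 = (-16 + 1/24 + 1/192)*(-175) - 436 = -1021/64*(-175) - 436 = 178675/64 - 436 = 150771/64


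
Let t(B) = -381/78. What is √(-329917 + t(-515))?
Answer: I*√223027194/26 ≈ 574.39*I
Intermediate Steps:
t(B) = -127/26 (t(B) = -381*1/78 = -127/26)
√(-329917 + t(-515)) = √(-329917 - 127/26) = √(-8577969/26) = I*√223027194/26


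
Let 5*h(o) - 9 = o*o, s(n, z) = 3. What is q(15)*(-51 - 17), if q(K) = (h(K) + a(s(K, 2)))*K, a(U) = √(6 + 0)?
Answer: -47736 - 1020*√6 ≈ -50235.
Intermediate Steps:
a(U) = √6
h(o) = 9/5 + o²/5 (h(o) = 9/5 + (o*o)/5 = 9/5 + o²/5)
q(K) = K*(9/5 + √6 + K²/5) (q(K) = ((9/5 + K²/5) + √6)*K = (9/5 + √6 + K²/5)*K = K*(9/5 + √6 + K²/5))
q(15)*(-51 - 17) = ((⅕)*15*(9 + 15² + 5*√6))*(-51 - 17) = ((⅕)*15*(9 + 225 + 5*√6))*(-68) = ((⅕)*15*(234 + 5*√6))*(-68) = (702 + 15*√6)*(-68) = -47736 - 1020*√6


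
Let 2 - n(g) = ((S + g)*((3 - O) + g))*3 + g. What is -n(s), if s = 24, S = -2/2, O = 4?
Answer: 1609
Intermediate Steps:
S = -1 (S = -2*1/2 = -1)
n(g) = 2 - g - 3*(-1 + g)**2 (n(g) = 2 - (((-1 + g)*((3 - 1*4) + g))*3 + g) = 2 - (((-1 + g)*((3 - 4) + g))*3 + g) = 2 - (((-1 + g)*(-1 + g))*3 + g) = 2 - ((-1 + g)**2*3 + g) = 2 - (3*(-1 + g)**2 + g) = 2 - (g + 3*(-1 + g)**2) = 2 + (-g - 3*(-1 + g)**2) = 2 - g - 3*(-1 + g)**2)
-n(s) = -(-1 - 3*24**2 + 5*24) = -(-1 - 3*576 + 120) = -(-1 - 1728 + 120) = -1*(-1609) = 1609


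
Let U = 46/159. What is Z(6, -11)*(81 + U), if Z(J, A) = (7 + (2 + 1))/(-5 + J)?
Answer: 129250/159 ≈ 812.89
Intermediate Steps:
Z(J, A) = 10/(-5 + J) (Z(J, A) = (7 + 3)/(-5 + J) = 10/(-5 + J))
U = 46/159 (U = 46*(1/159) = 46/159 ≈ 0.28931)
Z(6, -11)*(81 + U) = (10/(-5 + 6))*(81 + 46/159) = (10/1)*(12925/159) = (10*1)*(12925/159) = 10*(12925/159) = 129250/159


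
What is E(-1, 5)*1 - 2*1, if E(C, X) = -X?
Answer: -7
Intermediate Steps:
E(-1, 5)*1 - 2*1 = -1*5*1 - 2*1 = -5*1 - 2 = -5 - 2 = -7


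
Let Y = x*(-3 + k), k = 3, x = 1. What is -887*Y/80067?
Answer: 0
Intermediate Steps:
Y = 0 (Y = 1*(-3 + 3) = 1*0 = 0)
-887*Y/80067 = -887*0/80067 = 0*(1/80067) = 0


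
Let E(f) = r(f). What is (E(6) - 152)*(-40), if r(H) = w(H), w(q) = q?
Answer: 5840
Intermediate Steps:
r(H) = H
E(f) = f
(E(6) - 152)*(-40) = (6 - 152)*(-40) = -146*(-40) = 5840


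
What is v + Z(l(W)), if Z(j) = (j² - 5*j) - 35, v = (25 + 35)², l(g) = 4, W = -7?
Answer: 3561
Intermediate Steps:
v = 3600 (v = 60² = 3600)
Z(j) = -35 + j² - 5*j
v + Z(l(W)) = 3600 + (-35 + 4² - 5*4) = 3600 + (-35 + 16 - 20) = 3600 - 39 = 3561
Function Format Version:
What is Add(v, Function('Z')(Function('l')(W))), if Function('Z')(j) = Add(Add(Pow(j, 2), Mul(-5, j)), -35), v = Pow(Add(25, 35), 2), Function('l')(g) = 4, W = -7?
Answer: 3561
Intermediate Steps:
v = 3600 (v = Pow(60, 2) = 3600)
Function('Z')(j) = Add(-35, Pow(j, 2), Mul(-5, j))
Add(v, Function('Z')(Function('l')(W))) = Add(3600, Add(-35, Pow(4, 2), Mul(-5, 4))) = Add(3600, Add(-35, 16, -20)) = Add(3600, -39) = 3561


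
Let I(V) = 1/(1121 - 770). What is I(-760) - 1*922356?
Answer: -323746955/351 ≈ -9.2236e+5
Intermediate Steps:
I(V) = 1/351
I(-760) - 1*922356 = 1/351 - 1*922356 = 1/351 - 922356 = -323746955/351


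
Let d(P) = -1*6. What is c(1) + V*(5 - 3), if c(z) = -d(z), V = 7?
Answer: 20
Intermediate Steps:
d(P) = -6
c(z) = 6 (c(z) = -1*(-6) = 6)
c(1) + V*(5 - 3) = 6 + 7*(5 - 3) = 6 + 7*2 = 6 + 14 = 20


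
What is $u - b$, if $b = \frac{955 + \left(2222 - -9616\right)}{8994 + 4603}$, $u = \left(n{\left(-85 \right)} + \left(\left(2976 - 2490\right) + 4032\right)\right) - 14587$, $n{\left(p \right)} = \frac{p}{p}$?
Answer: $- \frac{136907389}{13597} \approx -10069.0$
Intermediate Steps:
$n{\left(p \right)} = 1$
$u = -10068$ ($u = \left(1 + \left(\left(2976 - 2490\right) + 4032\right)\right) - 14587 = \left(1 + \left(486 + 4032\right)\right) - 14587 = \left(1 + 4518\right) - 14587 = 4519 - 14587 = -10068$)
$b = \frac{12793}{13597}$ ($b = \frac{955 + \left(2222 + 9616\right)}{13597} = \left(955 + 11838\right) \frac{1}{13597} = 12793 \cdot \frac{1}{13597} = \frac{12793}{13597} \approx 0.94087$)
$u - b = -10068 - \frac{12793}{13597} = - \frac{136907389}{13597}$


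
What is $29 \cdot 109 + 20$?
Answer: $3181$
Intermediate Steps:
$29 \cdot 109 + 20 = 3161 + 20 = 3181$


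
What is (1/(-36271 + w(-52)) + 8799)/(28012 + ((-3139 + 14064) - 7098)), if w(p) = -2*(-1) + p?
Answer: 319588478/1156424319 ≈ 0.27636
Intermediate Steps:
w(p) = 2 + p
(1/(-36271 + w(-52)) + 8799)/(28012 + ((-3139 + 14064) - 7098)) = (1/(-36271 + (2 - 52)) + 8799)/(28012 + ((-3139 + 14064) - 7098)) = (1/(-36271 - 50) + 8799)/(28012 + (10925 - 7098)) = (1/(-36321) + 8799)/(28012 + 3827) = (-1/36321 + 8799)/31839 = (319588478/36321)*(1/31839) = 319588478/1156424319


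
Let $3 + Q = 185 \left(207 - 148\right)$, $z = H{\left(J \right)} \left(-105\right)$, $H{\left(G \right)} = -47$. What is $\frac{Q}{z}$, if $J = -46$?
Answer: $\frac{10912}{4935} \approx 2.2111$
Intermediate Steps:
$z = 4935$ ($z = \left(-47\right) \left(-105\right) = 4935$)
$Q = 10912$ ($Q = -3 + 185 \left(207 - 148\right) = -3 + 185 \cdot 59 = -3 + 10915 = 10912$)
$\frac{Q}{z} = \frac{10912}{4935}$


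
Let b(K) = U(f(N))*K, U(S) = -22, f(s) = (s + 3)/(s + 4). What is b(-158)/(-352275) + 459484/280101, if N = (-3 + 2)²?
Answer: 1625162576/996692725 ≈ 1.6306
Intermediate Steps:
N = 1 (N = (-1)² = 1)
f(s) = (3 + s)/(4 + s)
b(K) = -22*K
b(-158)/(-352275) + 459484/280101 = -22*(-158)/(-352275) + 459484/280101 = 3476*(-1/352275) + 459484*(1/280101) = -316/32025 + 459484/280101 = 1625162576/996692725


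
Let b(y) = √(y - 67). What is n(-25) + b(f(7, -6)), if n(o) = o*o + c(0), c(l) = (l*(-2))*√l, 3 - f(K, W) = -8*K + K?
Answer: 625 + I*√15 ≈ 625.0 + 3.873*I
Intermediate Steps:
f(K, W) = 3 + 7*K (f(K, W) = 3 - (-8*K + K) = 3 - (-7)*K = 3 + 7*K)
b(y) = √(-67 + y)
c(l) = -2*l^(3/2) (c(l) = (-2*l)*√l = -2*l^(3/2))
n(o) = o² (n(o) = o*o - 2*0^(3/2) = o² - 2*0 = o² + 0 = o²)
n(-25) + b(f(7, -6)) = (-25)² + √(-67 + (3 + 7*7)) = 625 + √(-67 + (3 + 49)) = 625 + √(-67 + 52) = 625 + √(-15) = 625 + I*√15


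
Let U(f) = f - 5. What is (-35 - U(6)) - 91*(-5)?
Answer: 419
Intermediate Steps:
U(f) = -5 + f
(-35 - U(6)) - 91*(-5) = (-35 - (-5 + 6)) - 91*(-5) = (-35 - 1*1) + 455 = (-35 - 1) + 455 = -36 + 455 = 419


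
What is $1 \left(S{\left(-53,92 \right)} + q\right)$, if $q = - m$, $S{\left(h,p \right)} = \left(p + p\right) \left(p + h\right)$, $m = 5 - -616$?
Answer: $6555$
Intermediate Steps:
$m = 621$ ($m = 5 + 616 = 621$)
$S{\left(h,p \right)} = 2 p \left(h + p\right)$
$q = -621$ ($q = \left(-1\right) 621 = -621$)
$1 \left(S{\left(-53,92 \right)} + q\right) = 1 \left(2 \cdot 92 \left(-53 + 92\right) - 621\right) = 1 \left(2 \cdot 92 \cdot 39 - 621\right) = 1 \left(7176 - 621\right) = 1 \cdot 6555 = 6555$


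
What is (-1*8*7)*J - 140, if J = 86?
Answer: -4956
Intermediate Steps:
(-1*8*7)*J - 140 = (-1*8*7)*86 - 140 = -8*7*86 - 140 = -56*86 - 140 = -4816 - 140 = -4956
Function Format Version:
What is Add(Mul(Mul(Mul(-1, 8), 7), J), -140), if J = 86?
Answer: -4956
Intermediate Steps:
Add(Mul(Mul(Mul(-1, 8), 7), J), -140) = Add(Mul(Mul(Mul(-1, 8), 7), 86), -140) = Add(Mul(Mul(-8, 7), 86), -140) = Add(Mul(-56, 86), -140) = Add(-4816, -140) = -4956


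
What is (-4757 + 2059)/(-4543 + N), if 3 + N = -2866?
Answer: 1349/3706 ≈ 0.36400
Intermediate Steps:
N = -2869 (N = -3 - 2866 = -2869)
(-4757 + 2059)/(-4543 + N) = (-4757 + 2059)/(-4543 - 2869) = -2698/(-7412) = -2698*(-1/7412) = 1349/3706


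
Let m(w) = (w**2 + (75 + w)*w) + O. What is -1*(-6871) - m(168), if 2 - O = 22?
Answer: -62157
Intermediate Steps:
O = -20 (O = 2 - 1*22 = 2 - 22 = -20)
m(w) = -20 + w**2 + w*(75 + w) (m(w) = (w**2 + (75 + w)*w) - 20 = (w**2 + w*(75 + w)) - 20 = -20 + w**2 + w*(75 + w))
-1*(-6871) - m(168) = -1*(-6871) - (-20 + 2*168**2 + 75*168) = 6871 - (-20 + 2*28224 + 12600) = 6871 - (-20 + 56448 + 12600) = 6871 - 1*69028 = 6871 - 69028 = -62157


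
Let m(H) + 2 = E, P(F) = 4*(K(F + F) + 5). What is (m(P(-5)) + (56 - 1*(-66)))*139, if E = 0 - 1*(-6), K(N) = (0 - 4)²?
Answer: 17514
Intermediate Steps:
K(N) = 16 (K(N) = (-4)² = 16)
P(F) = 84 (P(F) = 4*(16 + 5) = 4*21 = 84)
E = 6 (E = 0 + 6 = 6)
m(H) = 4 (m(H) = -2 + 6 = 4)
(m(P(-5)) + (56 - 1*(-66)))*139 = (4 + (56 - 1*(-66)))*139 = (4 + (56 + 66))*139 = (4 + 122)*139 = 126*139 = 17514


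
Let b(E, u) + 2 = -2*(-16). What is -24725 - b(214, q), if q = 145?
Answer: -24755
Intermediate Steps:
b(E, u) = 30 (b(E, u) = -2 - 2*(-16) = -2 + 32 = 30)
-24725 - b(214, q) = -24725 - 1*30 = -24725 - 30 = -24755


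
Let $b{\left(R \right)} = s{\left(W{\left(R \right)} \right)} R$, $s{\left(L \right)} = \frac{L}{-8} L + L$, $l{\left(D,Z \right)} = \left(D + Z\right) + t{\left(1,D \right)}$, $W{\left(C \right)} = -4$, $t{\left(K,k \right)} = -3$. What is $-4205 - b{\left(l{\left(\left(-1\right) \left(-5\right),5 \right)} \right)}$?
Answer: $-4163$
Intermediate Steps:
$l{\left(D,Z \right)} = -3 + D + Z$ ($l{\left(D,Z \right)} = \left(D + Z\right) - 3 = -3 + D + Z$)
$s{\left(L \right)} = L - \frac{L^{2}}{8}$ ($s{\left(L \right)} = L \left(- \frac{1}{8}\right) L + L = - \frac{L}{8} L + L = - \frac{L^{2}}{8} + L = L - \frac{L^{2}}{8}$)
$b{\left(R \right)} = - 6 R$ ($b{\left(R \right)} = \frac{1}{8} \left(-4\right) \left(8 - -4\right) R = \frac{1}{8} \left(-4\right) \left(8 + 4\right) R = \frac{1}{8} \left(-4\right) 12 R = - 6 R$)
$-4205 - b{\left(l{\left(\left(-1\right) \left(-5\right),5 \right)} \right)} = -4205 - - 6 \left(-3 - -5 + 5\right) = -4205 - - 6 \left(-3 + 5 + 5\right) = -4205 - \left(-6\right) 7 = -4205 - -42 = -4205 + 42 = -4163$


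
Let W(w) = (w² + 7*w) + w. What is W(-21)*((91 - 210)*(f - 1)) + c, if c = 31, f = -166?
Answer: 5425360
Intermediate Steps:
W(w) = w² + 8*w
W(-21)*((91 - 210)*(f - 1)) + c = (-21*(8 - 21))*((91 - 210)*(-166 - 1)) + 31 = (-21*(-13))*(-119*(-167)) + 31 = 273*19873 + 31 = 5425329 + 31 = 5425360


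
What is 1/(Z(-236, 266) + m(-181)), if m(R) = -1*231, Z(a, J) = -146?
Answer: -1/377 ≈ -0.0026525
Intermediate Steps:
m(R) = -231
1/(Z(-236, 266) + m(-181)) = 1/(-146 - 231) = 1/(-377) = -1/377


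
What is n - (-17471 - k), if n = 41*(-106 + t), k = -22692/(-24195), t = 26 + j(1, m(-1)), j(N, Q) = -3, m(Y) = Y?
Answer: 113465984/8065 ≈ 14069.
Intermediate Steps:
t = 23 (t = 26 - 3 = 23)
k = 7564/8065 (k = -22692*(-1/24195) = 7564/8065 ≈ 0.93788)
n = -3403 (n = 41*(-106 + 23) = 41*(-83) = -3403)
n - (-17471 - k) = -3403 - (-17471 - 1*7564/8065) = -3403 - (-17471 - 7564/8065) = -3403 - 1*(-140911179/8065) = -3403 + 140911179/8065 = 113465984/8065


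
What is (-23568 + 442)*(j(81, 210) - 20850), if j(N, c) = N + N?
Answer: 478430688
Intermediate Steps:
j(N, c) = 2*N
(-23568 + 442)*(j(81, 210) - 20850) = (-23568 + 442)*(2*81 - 20850) = -23126*(162 - 20850) = -23126*(-20688) = 478430688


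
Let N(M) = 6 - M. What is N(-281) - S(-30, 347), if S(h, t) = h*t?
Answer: 10697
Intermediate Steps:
N(-281) - S(-30, 347) = (6 - 1*(-281)) - (-30)*347 = (6 + 281) - 1*(-10410) = 287 + 10410 = 10697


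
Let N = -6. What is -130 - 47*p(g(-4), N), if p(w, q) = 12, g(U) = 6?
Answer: -694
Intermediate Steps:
-130 - 47*p(g(-4), N) = -130 - 47*12 = -130 - 564 = -694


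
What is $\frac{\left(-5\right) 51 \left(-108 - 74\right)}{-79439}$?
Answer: $- \frac{46410}{79439} \approx -0.58422$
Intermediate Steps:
$\frac{\left(-5\right) 51 \left(-108 - 74\right)}{-79439} = \left(-255\right) \left(-182\right) \left(- \frac{1}{79439}\right) = 46410 \left(- \frac{1}{79439}\right) = - \frac{46410}{79439}$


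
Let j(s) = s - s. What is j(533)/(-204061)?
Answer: 0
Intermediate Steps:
j(s) = 0
j(533)/(-204061) = 0/(-204061) = 0*(-1/204061) = 0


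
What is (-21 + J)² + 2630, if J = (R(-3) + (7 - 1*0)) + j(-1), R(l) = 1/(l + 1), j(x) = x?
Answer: 11481/4 ≈ 2870.3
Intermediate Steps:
R(l) = 1/(1 + l)
J = 11/2 (J = (1/(1 - 3) + (7 - 1*0)) - 1 = (1/(-2) + (7 + 0)) - 1 = (-½ + 7) - 1 = 13/2 - 1 = 11/2 ≈ 5.5000)
(-21 + J)² + 2630 = (-21 + 11/2)² + 2630 = (-31/2)² + 2630 = 961/4 + 2630 = 11481/4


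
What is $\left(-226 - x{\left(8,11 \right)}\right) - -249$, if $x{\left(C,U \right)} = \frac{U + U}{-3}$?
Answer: $\frac{91}{3} \approx 30.333$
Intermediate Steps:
$x{\left(C,U \right)} = - \frac{2 U}{3}$ ($x{\left(C,U \right)} = 2 U \left(- \frac{1}{3}\right) = - \frac{2 U}{3}$)
$\left(-226 - x{\left(8,11 \right)}\right) - -249 = \left(-226 - \left(- \frac{2}{3}\right) 11\right) - -249 = \left(-226 - - \frac{22}{3}\right) + 249 = \left(-226 + \frac{22}{3}\right) + 249 = - \frac{656}{3} + 249 = \frac{91}{3}$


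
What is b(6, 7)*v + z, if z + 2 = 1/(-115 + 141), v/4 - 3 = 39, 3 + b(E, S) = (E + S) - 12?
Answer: -8787/26 ≈ -337.96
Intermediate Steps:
b(E, S) = -15 + E + S (b(E, S) = -3 + ((E + S) - 12) = -3 + (-12 + E + S) = -15 + E + S)
v = 168 (v = 12 + 4*39 = 12 + 156 = 168)
z = -51/26 (z = -2 + 1/(-115 + 141) = -2 + 1/26 = -51/26 ≈ -1.9615)
b(6, 7)*v + z = (-15 + 6 + 7)*168 - 51/26 = -2*168 - 51/26 = -336 - 51/26 = -8787/26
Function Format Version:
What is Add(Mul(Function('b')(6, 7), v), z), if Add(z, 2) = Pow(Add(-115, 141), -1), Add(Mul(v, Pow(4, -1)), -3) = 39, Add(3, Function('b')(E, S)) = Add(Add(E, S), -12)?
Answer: Rational(-8787, 26) ≈ -337.96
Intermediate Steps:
Function('b')(E, S) = Add(-15, E, S) (Function('b')(E, S) = Add(-3, Add(Add(E, S), -12)) = Add(-3, Add(-12, E, S)) = Add(-15, E, S))
v = 168 (v = Add(12, Mul(4, 39)) = Add(12, 156) = 168)
z = Rational(-51, 26) (z = Add(-2, Pow(Add(-115, 141), -1)) = Add(-2, Pow(26, -1)) = Add(-2, Rational(1, 26)) = Rational(-51, 26) ≈ -1.9615)
Add(Mul(Function('b')(6, 7), v), z) = Add(Mul(Add(-15, 6, 7), 168), Rational(-51, 26)) = Add(Mul(-2, 168), Rational(-51, 26)) = Add(-336, Rational(-51, 26)) = Rational(-8787, 26)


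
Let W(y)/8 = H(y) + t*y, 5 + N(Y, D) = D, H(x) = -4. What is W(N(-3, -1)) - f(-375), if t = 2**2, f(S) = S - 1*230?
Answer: 381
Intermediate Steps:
f(S) = -230 + S (f(S) = S - 230 = -230 + S)
t = 4
N(Y, D) = -5 + D
W(y) = -32 + 32*y (W(y) = 8*(-4 + 4*y) = -32 + 32*y)
W(N(-3, -1)) - f(-375) = (-32 + 32*(-5 - 1)) - (-230 - 375) = (-32 + 32*(-6)) - 1*(-605) = (-32 - 192) + 605 = -224 + 605 = 381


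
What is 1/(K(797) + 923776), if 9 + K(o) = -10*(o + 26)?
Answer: 1/915537 ≈ 1.0923e-6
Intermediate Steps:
K(o) = -269 - 10*o (K(o) = -9 - 10*(o + 26) = -9 - 10*(26 + o) = -9 + (-260 - 10*o) = -269 - 10*o)
1/(K(797) + 923776) = 1/((-269 - 10*797) + 923776) = 1/((-269 - 7970) + 923776) = 1/(-8239 + 923776) = 1/915537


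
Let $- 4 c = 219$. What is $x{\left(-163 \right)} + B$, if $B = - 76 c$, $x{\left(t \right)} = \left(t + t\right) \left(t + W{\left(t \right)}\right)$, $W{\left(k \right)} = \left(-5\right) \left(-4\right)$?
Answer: $50779$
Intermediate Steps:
$c = - \frac{219}{4}$ ($c = \left(- \frac{1}{4}\right) 219 = - \frac{219}{4} \approx -54.75$)
$W{\left(k \right)} = 20$
$x{\left(t \right)} = 2 t \left(20 + t\right)$ ($x{\left(t \right)} = \left(t + t\right) \left(t + 20\right) = 2 t \left(20 + t\right)$)
$B = 4161$ ($B = \left(-76\right) \left(- \frac{219}{4}\right) = 4161$)
$x{\left(-163 \right)} + B = 2 \left(-163\right) \left(20 - 163\right) + 4161 = 2 \left(-163\right) \left(-143\right) + 4161 = 46618 + 4161 = 50779$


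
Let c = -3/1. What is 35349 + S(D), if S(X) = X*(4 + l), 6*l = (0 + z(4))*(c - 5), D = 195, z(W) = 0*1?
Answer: 36129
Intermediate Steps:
z(W) = 0
c = -3 (c = -3*1 = -3)
l = 0 (l = ((0 + 0)*(-3 - 5))/6 = (0*(-8))/6 = (⅙)*0 = 0)
S(X) = 4*X (S(X) = X*(4 + 0) = X*4 = 4*X)
35349 + S(D) = 35349 + 4*195 = 35349 + 780 = 36129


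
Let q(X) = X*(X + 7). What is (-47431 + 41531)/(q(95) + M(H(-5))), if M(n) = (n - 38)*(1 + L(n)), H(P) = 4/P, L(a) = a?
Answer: -36875/60514 ≈ -0.60936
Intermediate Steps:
q(X) = X*(7 + X)
M(n) = (1 + n)*(-38 + n) (M(n) = (n - 38)*(1 + n) = (-38 + n)*(1 + n) = (1 + n)*(-38 + n))
(-47431 + 41531)/(q(95) + M(H(-5))) = (-47431 + 41531)/(95*(7 + 95) + (-38 + (4/(-5))² - 148/(-5))) = -5900/(95*102 + (-38 + (4*(-⅕))² - 148*(-1)/5)) = -5900/(9690 + (-38 + (-⅘)² - 37*(-⅘))) = -5900/(9690 + (-38 + 16/25 + 148/5)) = -5900/(9690 - 194/25) = -5900/242056/25 = -5900*25/242056 = -36875/60514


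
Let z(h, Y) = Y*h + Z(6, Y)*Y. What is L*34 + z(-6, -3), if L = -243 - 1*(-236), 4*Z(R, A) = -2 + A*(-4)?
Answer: -455/2 ≈ -227.50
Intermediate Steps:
Z(R, A) = -1/2 - A (Z(R, A) = (-2 + A*(-4))/4 = (-2 - 4*A)/4 = -1/2 - A)
L = -7 (L = -243 + 236 = -7)
z(h, Y) = Y*h + Y*(-1/2 - Y) (z(h, Y) = Y*h + (-1/2 - Y)*Y = Y*h + Y*(-1/2 - Y))
L*34 + z(-6, -3) = -7*34 - 3*(-1/2 - 6 - 1*(-3)) = -238 - 3*(-1/2 - 6 + 3) = -238 - 3*(-7/2) = -238 + 21/2 = -455/2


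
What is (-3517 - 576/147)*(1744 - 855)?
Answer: -21910675/7 ≈ -3.1301e+6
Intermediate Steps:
(-3517 - 576/147)*(1744 - 855) = (-3517 - 576*1/147)*889 = (-3517 - 192/49)*889 = -172525/49*889 = -21910675/7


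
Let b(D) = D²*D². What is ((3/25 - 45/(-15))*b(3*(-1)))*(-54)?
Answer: -341172/25 ≈ -13647.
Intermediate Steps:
b(D) = D⁴
((3/25 - 45/(-15))*b(3*(-1)))*(-54) = ((3/25 - 45/(-15))*(3*(-1))⁴)*(-54) = ((3*(1/25) - 45*(-1/15))*(-3)⁴)*(-54) = ((3/25 + 3)*81)*(-54) = ((78/25)*81)*(-54) = (6318/25)*(-54) = -341172/25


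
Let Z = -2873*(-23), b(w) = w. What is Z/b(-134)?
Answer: -66079/134 ≈ -493.13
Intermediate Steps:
Z = 66079
Z/b(-134) = 66079/(-134) = 66079*(-1/134) = -66079/134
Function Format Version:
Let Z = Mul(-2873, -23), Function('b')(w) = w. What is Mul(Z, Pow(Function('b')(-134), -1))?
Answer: Rational(-66079, 134) ≈ -493.13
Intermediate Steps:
Z = 66079
Mul(Z, Pow(Function('b')(-134), -1)) = Mul(66079, Pow(-134, -1)) = Mul(66079, Rational(-1, 134)) = Rational(-66079, 134)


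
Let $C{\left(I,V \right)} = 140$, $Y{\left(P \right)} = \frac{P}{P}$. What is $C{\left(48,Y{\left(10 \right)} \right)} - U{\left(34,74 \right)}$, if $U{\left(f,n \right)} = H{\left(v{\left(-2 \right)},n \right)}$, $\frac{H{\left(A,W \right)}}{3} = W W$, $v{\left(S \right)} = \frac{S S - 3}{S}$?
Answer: $-16288$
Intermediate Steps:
$Y{\left(P \right)} = 1$
$v{\left(S \right)} = \frac{-3 + S^{2}}{S}$ ($v{\left(S \right)} = \frac{S^{2} - 3}{S} = \frac{-3 + S^{2}}{S}$)
$H{\left(A,W \right)} = 3 W^{2}$ ($H{\left(A,W \right)} = 3 W W = 3 W^{2}$)
$U{\left(f,n \right)} = 3 n^{2}$
$C{\left(48,Y{\left(10 \right)} \right)} - U{\left(34,74 \right)} = 140 - 3 \cdot 74^{2} = 140 - 3 \cdot 5476 = 140 - 16428 = -16288$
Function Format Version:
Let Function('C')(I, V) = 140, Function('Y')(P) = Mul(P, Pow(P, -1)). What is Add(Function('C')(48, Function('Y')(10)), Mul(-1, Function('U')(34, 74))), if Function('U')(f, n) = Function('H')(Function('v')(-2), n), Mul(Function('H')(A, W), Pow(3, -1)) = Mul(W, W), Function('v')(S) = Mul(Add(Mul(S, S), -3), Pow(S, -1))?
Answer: -16288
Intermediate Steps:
Function('Y')(P) = 1
Function('v')(S) = Mul(Pow(S, -1), Add(-3, Pow(S, 2))) (Function('v')(S) = Mul(Add(Pow(S, 2), -3), Pow(S, -1)) = Mul(Add(-3, Pow(S, 2)), Pow(S, -1)) = Mul(Pow(S, -1), Add(-3, Pow(S, 2))))
Function('H')(A, W) = Mul(3, Pow(W, 2)) (Function('H')(A, W) = Mul(3, Mul(W, W)) = Mul(3, Pow(W, 2)))
Function('U')(f, n) = Mul(3, Pow(n, 2))
Add(Function('C')(48, Function('Y')(10)), Mul(-1, Function('U')(34, 74))) = Add(140, Mul(-1, Mul(3, Pow(74, 2)))) = Add(140, Mul(-1, Mul(3, 5476))) = Add(140, Mul(-1, 16428)) = Add(140, -16428) = -16288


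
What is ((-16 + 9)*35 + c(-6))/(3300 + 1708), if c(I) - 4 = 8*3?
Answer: -217/5008 ≈ -0.043331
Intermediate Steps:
c(I) = 28 (c(I) = 4 + 8*3 = 4 + 24 = 28)
((-16 + 9)*35 + c(-6))/(3300 + 1708) = ((-16 + 9)*35 + 28)/(3300 + 1708) = (-7*35 + 28)/5008 = (-245 + 28)*(1/5008) = -217*1/5008 = -217/5008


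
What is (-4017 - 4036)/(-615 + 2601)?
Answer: -8053/1986 ≈ -4.0549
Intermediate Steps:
(-4017 - 4036)/(-615 + 2601) = -8053/1986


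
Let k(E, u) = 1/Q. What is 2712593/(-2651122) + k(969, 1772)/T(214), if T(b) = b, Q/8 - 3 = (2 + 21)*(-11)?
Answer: -580496227561/567340108000 ≈ -1.0232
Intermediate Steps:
Q = -2000 (Q = 24 + 8*((2 + 21)*(-11)) = 24 + 8*(23*(-11)) = 24 + 8*(-253) = 24 - 2024 = -2000)
k(E, u) = -1/2000 (k(E, u) = 1/(-2000) = -1/2000)
2712593/(-2651122) + k(969, 1772)/T(214) = 2712593/(-2651122) - 1/2000/214 = 2712593*(-1/2651122) - 1/2000*1/214 = -2712593/2651122 - 1/428000 = -580496227561/567340108000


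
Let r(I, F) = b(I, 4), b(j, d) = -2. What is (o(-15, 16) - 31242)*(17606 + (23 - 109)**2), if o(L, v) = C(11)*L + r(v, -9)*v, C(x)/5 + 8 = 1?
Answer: -768786498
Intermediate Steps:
C(x) = -35 (C(x) = -40 + 5*1 = -40 + 5 = -35)
r(I, F) = -2
o(L, v) = -35*L - 2*v
(o(-15, 16) - 31242)*(17606 + (23 - 109)**2) = ((-35*(-15) - 2*16) - 31242)*(17606 + (23 - 109)**2) = ((525 - 32) - 31242)*(17606 + (-86)**2) = (493 - 31242)*(17606 + 7396) = -30749*25002 = -768786498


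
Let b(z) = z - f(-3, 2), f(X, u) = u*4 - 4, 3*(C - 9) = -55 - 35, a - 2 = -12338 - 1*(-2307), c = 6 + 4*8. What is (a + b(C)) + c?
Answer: -10016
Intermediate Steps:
c = 38 (c = 6 + 32 = 38)
a = -10029 (a = 2 + (-12338 - 1*(-2307)) = 2 + (-12338 + 2307) = 2 - 10031 = -10029)
C = -21 (C = 9 + (-55 - 35)/3 = 9 + (⅓)*(-90) = 9 - 30 = -21)
f(X, u) = -4 + 4*u (f(X, u) = 4*u - 4 = -4 + 4*u)
b(z) = -4 + z (b(z) = z - (-4 + 4*2) = z - (-4 + 8) = z - 1*4 = z - 4 = -4 + z)
(a + b(C)) + c = (-10029 + (-4 - 21)) + 38 = (-10029 - 25) + 38 = -10054 + 38 = -10016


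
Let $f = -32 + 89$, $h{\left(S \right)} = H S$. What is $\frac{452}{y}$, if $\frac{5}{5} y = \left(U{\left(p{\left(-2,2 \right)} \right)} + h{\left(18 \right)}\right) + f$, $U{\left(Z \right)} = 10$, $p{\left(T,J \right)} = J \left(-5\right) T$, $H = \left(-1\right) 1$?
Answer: $\frac{452}{49} \approx 9.2245$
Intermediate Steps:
$H = -1$
$h{\left(S \right)} = - S$
$p{\left(T,J \right)} = - 5 J T$
$f = 57$
$y = 49$ ($y = \left(10 - 18\right) + 57 = -8 + 57 = 49$)
$\frac{452}{y} = \frac{452}{49}$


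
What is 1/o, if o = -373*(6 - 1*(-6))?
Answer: -1/4476 ≈ -0.00022341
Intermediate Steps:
o = -4476 (o = -373*(6 + 6) = -373*12 = -4476)
1/o = 1/(-4476) = -1/4476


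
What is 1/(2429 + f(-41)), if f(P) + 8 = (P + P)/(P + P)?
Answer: 1/2422 ≈ 0.00041288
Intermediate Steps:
f(P) = -7 (f(P) = -8 + (P + P)/(P + P) = -8 + (2*P)/((2*P)) = -8 + (2*P)*(1/(2*P)) = -8 + 1 = -7)
1/(2429 + f(-41)) = 1/(2429 - 7) = 1/2422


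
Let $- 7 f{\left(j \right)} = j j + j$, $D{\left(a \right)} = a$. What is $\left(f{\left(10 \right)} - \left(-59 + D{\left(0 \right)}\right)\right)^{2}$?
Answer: $\frac{91809}{49} \approx 1873.7$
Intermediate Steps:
$f{\left(j \right)} = - \frac{j}{7} - \frac{j^{2}}{7}$ ($f{\left(j \right)} = - \frac{j j + j}{7} = - \frac{j^{2} + j}{7} = - \frac{j + j^{2}}{7} = - \frac{j}{7} - \frac{j^{2}}{7}$)
$\left(f{\left(10 \right)} - \left(-59 + D{\left(0 \right)}\right)\right)^{2} = \left(\left(- \frac{1}{7}\right) 10 \left(1 + 10\right) + \left(59 - 0\right)\right)^{2} = \left(\left(- \frac{1}{7}\right) 10 \cdot 11 + \left(59 + 0\right)\right)^{2} = \left(- \frac{110}{7} + 59\right)^{2} = \left(\frac{303}{7}\right)^{2} = \frac{91809}{49}$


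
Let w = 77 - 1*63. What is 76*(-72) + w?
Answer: -5458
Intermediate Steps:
w = 14 (w = 77 - 63 = 14)
76*(-72) + w = 76*(-72) + 14 = -5472 + 14 = -5458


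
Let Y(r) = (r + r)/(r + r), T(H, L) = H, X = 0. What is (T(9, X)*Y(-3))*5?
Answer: 45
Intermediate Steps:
Y(r) = 1 (Y(r) = (2*r)/((2*r)) = (2*r)*(1/(2*r)) = 1)
(T(9, X)*Y(-3))*5 = (9*1)*5 = 9*5 = 45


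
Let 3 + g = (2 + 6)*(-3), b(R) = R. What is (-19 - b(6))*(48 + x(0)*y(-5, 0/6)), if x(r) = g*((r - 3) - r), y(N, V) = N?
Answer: 8925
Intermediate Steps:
g = -27 (g = -3 + (2 + 6)*(-3) = -3 + 8*(-3) = -3 - 24 = -27)
x(r) = 81 (x(r) = -27*((r - 3) - r) = -27*((-3 + r) - r) = -27*(-3) = 81)
(-19 - b(6))*(48 + x(0)*y(-5, 0/6)) = (-19 - 1*6)*(48 + 81*(-5)) = (-19 - 6)*(48 - 405) = -25*(-357) = 8925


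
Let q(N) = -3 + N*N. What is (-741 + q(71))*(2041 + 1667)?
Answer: 15933276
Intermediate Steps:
q(N) = -3 + N²
(-741 + q(71))*(2041 + 1667) = (-741 + (-3 + 71²))*(2041 + 1667) = (-741 + (-3 + 5041))*3708 = (-741 + 5038)*3708 = 4297*3708 = 15933276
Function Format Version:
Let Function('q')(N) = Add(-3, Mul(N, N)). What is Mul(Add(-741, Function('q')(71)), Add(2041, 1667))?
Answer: 15933276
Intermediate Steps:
Function('q')(N) = Add(-3, Pow(N, 2))
Mul(Add(-741, Function('q')(71)), Add(2041, 1667)) = Mul(Add(-741, Add(-3, Pow(71, 2))), Add(2041, 1667)) = Mul(Add(-741, Add(-3, 5041)), 3708) = Mul(Add(-741, 5038), 3708) = Mul(4297, 3708) = 15933276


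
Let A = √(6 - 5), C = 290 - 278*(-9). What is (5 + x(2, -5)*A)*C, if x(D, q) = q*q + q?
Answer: 69800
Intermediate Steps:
x(D, q) = q + q² (x(D, q) = q² + q = q + q²)
C = 2792 (C = 290 + 2502 = 2792)
A = 1 (A = √1 = 1)
(5 + x(2, -5)*A)*C = (5 - 5*(1 - 5)*1)*2792 = (5 - 5*(-4)*1)*2792 = (5 + 20*1)*2792 = (5 + 20)*2792 = 25*2792 = 69800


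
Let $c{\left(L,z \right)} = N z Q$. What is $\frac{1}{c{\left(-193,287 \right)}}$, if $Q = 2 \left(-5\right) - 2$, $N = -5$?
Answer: $\frac{1}{17220} \approx 5.8072 \cdot 10^{-5}$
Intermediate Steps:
$Q = -12$ ($Q = -10 - 2 = -12$)
$c{\left(L,z \right)} = 60 z$ ($c{\left(L,z \right)} = - 5 z \left(-12\right) = 60 z$)
$\frac{1}{c{\left(-193,287 \right)}} = \frac{1}{60 \cdot 287} = \frac{1}{17220}$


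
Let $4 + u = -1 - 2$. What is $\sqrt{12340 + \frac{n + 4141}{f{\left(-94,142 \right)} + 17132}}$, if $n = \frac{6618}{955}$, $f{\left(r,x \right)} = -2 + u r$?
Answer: $\frac{\sqrt{890275372622070605}}{8493770} \approx 111.09$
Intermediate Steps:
$u = -7$ ($u = -4 - 3 = -7$)
$f{\left(r,x \right)} = -2 - 7 r$
$n = \frac{6618}{955}$ ($n = 6618 \cdot \frac{1}{955} = \frac{6618}{955} \approx 6.9298$)
$\sqrt{12340 + \frac{n + 4141}{f{\left(-94,142 \right)} + 17132}} = \sqrt{12340 + \frac{\frac{6618}{955} + 4141}{\left(-2 - -658\right) + 17132}} = \sqrt{12340 + \frac{3961273}{955 \left(\left(-2 + 658\right) + 17132\right)}} = \sqrt{12340 + \frac{3961273}{955 \left(656 + 17132\right)}} = \sqrt{12340 + \frac{3961273}{955 \cdot 17788}} = \sqrt{12340 + \frac{3961273}{955} \cdot \frac{1}{17788}} = \sqrt{12340 + \frac{3961273}{16987540}} = \sqrt{\frac{209630204873}{16987540}} = \frac{\sqrt{890275372622070605}}{8493770}$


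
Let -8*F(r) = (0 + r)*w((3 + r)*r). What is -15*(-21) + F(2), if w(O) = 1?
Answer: 1259/4 ≈ 314.75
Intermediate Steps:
F(r) = -r/8 (F(r) = -(0 + r)/8 = -r/8)
-15*(-21) + F(2) = -15*(-21) - 1/8*2 = 315 - 1/4 = 1259/4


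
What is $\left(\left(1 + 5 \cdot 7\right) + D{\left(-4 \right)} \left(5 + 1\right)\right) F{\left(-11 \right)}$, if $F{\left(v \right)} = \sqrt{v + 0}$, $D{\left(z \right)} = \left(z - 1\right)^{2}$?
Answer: $186 i \sqrt{11} \approx 616.89 i$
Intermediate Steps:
$D{\left(z \right)} = \left(-1 + z\right)^{2}$
$F{\left(v \right)} = \sqrt{v}$
$\left(\left(1 + 5 \cdot 7\right) + D{\left(-4 \right)} \left(5 + 1\right)\right) F{\left(-11 \right)} = \left(\left(1 + 5 \cdot 7\right) + \left(-1 - 4\right)^{2} \left(5 + 1\right)\right) \sqrt{-11} = \left(\left(1 + 35\right) + \left(-5\right)^{2} \cdot 6\right) i \sqrt{11} = \left(36 + 25 \cdot 6\right) i \sqrt{11} = \left(36 + 150\right) i \sqrt{11} = 186 i \sqrt{11}$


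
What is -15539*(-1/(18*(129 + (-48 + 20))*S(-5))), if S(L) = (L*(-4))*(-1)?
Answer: -15539/36360 ≈ -0.42737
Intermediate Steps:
S(L) = 4*L (S(L) = -4*L*(-1) = 4*L)
-15539*(-1/(18*(129 + (-48 + 20))*S(-5))) = -15539*1/(360*(129 + (-48 + 20))) = -15539*1/(360*(129 - 28)) = -15539/(101*360) = -15539/36360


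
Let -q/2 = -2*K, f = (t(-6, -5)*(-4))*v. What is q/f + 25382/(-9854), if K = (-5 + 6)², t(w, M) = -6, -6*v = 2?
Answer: -30309/9854 ≈ -3.0758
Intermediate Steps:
v = -⅓ (v = -⅙*2 = -⅓ ≈ -0.33333)
K = 1 (K = 1² = 1)
f = -8 (f = -6*(-4)*(-⅓) = 24*(-⅓) = -8)
q = 4 (q = -(-4) = -2*(-2) = 4)
q/f + 25382/(-9854) = 4/(-8) + 25382/(-9854) = 4*(-⅛) + 25382*(-1/9854) = -½ - 12691/4927 = -30309/9854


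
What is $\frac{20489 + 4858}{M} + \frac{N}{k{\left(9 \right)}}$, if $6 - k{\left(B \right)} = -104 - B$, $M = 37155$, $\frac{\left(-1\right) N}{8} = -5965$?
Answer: $\frac{592017631}{1473815} \approx 401.69$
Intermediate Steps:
$N = 47720$ ($N = \left(-8\right) \left(-5965\right) = 47720$)
$k{\left(B \right)} = 110 + B$ ($k{\left(B \right)} = 6 - \left(-104 - B\right) = 6 + \left(104 + B\right) = 110 + B$)
$\frac{20489 + 4858}{M} + \frac{N}{k{\left(9 \right)}} = \frac{20489 + 4858}{37155} + \frac{47720}{110 + 9} = 25347 \cdot \frac{1}{37155} + \frac{47720}{119} = \frac{8449}{12385} + 47720 \cdot \frac{1}{119} = \frac{8449}{12385} + \frac{47720}{119} = \frac{592017631}{1473815}$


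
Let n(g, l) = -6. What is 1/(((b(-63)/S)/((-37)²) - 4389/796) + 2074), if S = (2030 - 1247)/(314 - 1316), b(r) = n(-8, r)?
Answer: 94805988/196105407773 ≈ 0.00048344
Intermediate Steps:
b(r) = -6
S = -261/334 (S = 783/(-1002) = 783*(-1/1002) = -261/334 ≈ -0.78144)
1/(((b(-63)/S)/((-37)²) - 4389/796) + 2074) = 1/(((-6/(-261/334))/((-37)²) - 4389/796) + 2074) = 1/((-6*(-334/261)/1369 - 4389*1/796) + 2074) = 1/(((668/87)*(1/1369) - 4389/796) + 2074) = 1/((668/119103 - 4389/796) + 2074) = 1/(-522211339/94805988 + 2074) = 1/(196105407773/94805988) = 94805988/196105407773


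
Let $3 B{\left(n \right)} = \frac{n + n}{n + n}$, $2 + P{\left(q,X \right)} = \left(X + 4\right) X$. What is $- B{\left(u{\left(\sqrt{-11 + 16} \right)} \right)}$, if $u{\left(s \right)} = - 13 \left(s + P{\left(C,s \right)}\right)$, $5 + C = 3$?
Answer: $- \frac{1}{3} \approx -0.33333$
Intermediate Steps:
$C = -2$ ($C = -5 + 3 = -2$)
$P{\left(q,X \right)} = -2 + X \left(4 + X\right)$ ($P{\left(q,X \right)} = -2 + \left(X + 4\right) X = -2 + \left(4 + X\right) X = -2 + X \left(4 + X\right)$)
$u{\left(s \right)} = 26 - 65 s - 13 s^{2}$ ($u{\left(s \right)} = - 13 \left(s + \left(-2 + s^{2} + 4 s\right)\right) = - 13 \left(-2 + s^{2} + 5 s\right) = 26 - 65 s - 13 s^{2}$)
$B{\left(n \right)} = \frac{1}{3}$ ($B{\left(n \right)} = \frac{\left(n + n\right) \frac{1}{n + n}}{3} = \frac{2 n \frac{1}{2 n}}{3} = \frac{1}{3} \cdot 1 = \frac{1}{3}$)
$- B{\left(u{\left(\sqrt{-11 + 16} \right)} \right)} = \left(-1\right) \frac{1}{3} = - \frac{1}{3}$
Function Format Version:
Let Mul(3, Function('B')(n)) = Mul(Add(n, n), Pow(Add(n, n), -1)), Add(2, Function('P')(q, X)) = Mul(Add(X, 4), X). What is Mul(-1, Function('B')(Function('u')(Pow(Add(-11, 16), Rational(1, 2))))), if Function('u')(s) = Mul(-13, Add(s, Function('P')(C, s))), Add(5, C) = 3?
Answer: Rational(-1, 3) ≈ -0.33333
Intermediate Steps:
C = -2 (C = Add(-5, 3) = -2)
Function('P')(q, X) = Add(-2, Mul(X, Add(4, X))) (Function('P')(q, X) = Add(-2, Mul(Add(X, 4), X)) = Add(-2, Mul(Add(4, X), X)) = Add(-2, Mul(X, Add(4, X))))
Function('u')(s) = Add(26, Mul(-65, s), Mul(-13, Pow(s, 2))) (Function('u')(s) = Mul(-13, Add(s, Add(-2, Pow(s, 2), Mul(4, s)))) = Mul(-13, Add(-2, Pow(s, 2), Mul(5, s))) = Add(26, Mul(-65, s), Mul(-13, Pow(s, 2))))
Function('B')(n) = Rational(1, 3) (Function('B')(n) = Mul(Rational(1, 3), Mul(Add(n, n), Pow(Add(n, n), -1))) = Mul(Rational(1, 3), Mul(Mul(2, n), Pow(Mul(2, n), -1))) = Mul(Rational(1, 3), Mul(Mul(2, n), Mul(Rational(1, 2), Pow(n, -1)))) = Mul(Rational(1, 3), 1) = Rational(1, 3))
Mul(-1, Function('B')(Function('u')(Pow(Add(-11, 16), Rational(1, 2))))) = Mul(-1, Rational(1, 3)) = Rational(-1, 3)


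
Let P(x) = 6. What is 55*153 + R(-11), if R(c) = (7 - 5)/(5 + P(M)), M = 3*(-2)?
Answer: 92567/11 ≈ 8415.2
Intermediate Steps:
M = -6
R(c) = 2/11 (R(c) = (7 - 5)/(5 + 6) = 2/11)
55*153 + R(-11) = 55*153 + 2/11 = 8415 + 2/11 = 92567/11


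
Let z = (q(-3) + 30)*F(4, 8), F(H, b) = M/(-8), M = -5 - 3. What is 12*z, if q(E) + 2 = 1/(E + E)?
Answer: 334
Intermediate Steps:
M = -8
F(H, b) = 1 (F(H, b) = -8/(-8) = -8*(-⅛) = 1)
q(E) = -2 + 1/(2*E) (q(E) = -2 + 1/(E + E) = -2 + 1/(2*E))
z = 167/6 (z = ((-2 + (½)/(-3)) + 30)*1 = ((-2 + (½)*(-⅓)) + 30)*1 = ((-2 - ⅙) + 30)*1 = (-13/6 + 30)*1 = (167/6)*1 = 167/6 ≈ 27.833)
12*z = 12*(167/6) = 334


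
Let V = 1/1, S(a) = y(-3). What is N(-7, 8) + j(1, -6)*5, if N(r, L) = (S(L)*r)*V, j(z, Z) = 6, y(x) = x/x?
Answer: 23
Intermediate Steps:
y(x) = 1
S(a) = 1
V = 1
N(r, L) = r (N(r, L) = (1*r)*1 = r*1 = r)
N(-7, 8) + j(1, -6)*5 = -7 + 6*5 = -7 + 30 = 23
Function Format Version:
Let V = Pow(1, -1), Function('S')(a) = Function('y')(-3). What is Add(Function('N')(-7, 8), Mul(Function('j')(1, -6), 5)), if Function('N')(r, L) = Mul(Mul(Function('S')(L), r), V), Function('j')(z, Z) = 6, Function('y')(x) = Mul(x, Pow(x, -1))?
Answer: 23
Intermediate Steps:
Function('y')(x) = 1
Function('S')(a) = 1
V = 1
Function('N')(r, L) = r (Function('N')(r, L) = Mul(Mul(1, r), 1) = Mul(r, 1) = r)
Add(Function('N')(-7, 8), Mul(Function('j')(1, -6), 5)) = Add(-7, Mul(6, 5)) = Add(-7, 30) = 23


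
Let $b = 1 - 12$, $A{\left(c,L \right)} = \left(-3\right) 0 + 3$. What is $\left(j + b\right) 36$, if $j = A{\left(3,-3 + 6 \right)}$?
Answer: $-288$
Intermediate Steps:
$A{\left(c,L \right)} = 3$ ($A{\left(c,L \right)} = 0 + 3 = 3$)
$j = 3$
$b = -11$
$\left(j + b\right) 36 = \left(3 - 11\right) 36 = \left(-8\right) 36 = -288$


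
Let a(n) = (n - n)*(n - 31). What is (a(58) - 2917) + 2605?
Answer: -312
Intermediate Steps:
a(n) = 0 (a(n) = 0*(-31 + n) = 0)
(a(58) - 2917) + 2605 = (0 - 2917) + 2605 = -2917 + 2605 = -312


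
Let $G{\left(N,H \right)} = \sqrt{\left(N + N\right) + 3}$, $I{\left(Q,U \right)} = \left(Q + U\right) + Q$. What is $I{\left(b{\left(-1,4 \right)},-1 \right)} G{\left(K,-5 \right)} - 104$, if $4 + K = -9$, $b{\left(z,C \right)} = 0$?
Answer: $-104 - i \sqrt{23} \approx -104.0 - 4.7958 i$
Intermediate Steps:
$I{\left(Q,U \right)} = U + 2 Q$
$K = -13$ ($K = -4 - 9 = -13$)
$G{\left(N,H \right)} = \sqrt{3 + 2 N}$ ($G{\left(N,H \right)} = \sqrt{2 N + 3} = \sqrt{3 + 2 N}$)
$I{\left(b{\left(-1,4 \right)},-1 \right)} G{\left(K,-5 \right)} - 104 = \left(-1 + 2 \cdot 0\right) \sqrt{3 + 2 \left(-13\right)} - 104 = \left(-1 + 0\right) \sqrt{3 - 26} - 104 = - \sqrt{-23} - 104 = - i \sqrt{23} - 104 = -104 - i \sqrt{23}$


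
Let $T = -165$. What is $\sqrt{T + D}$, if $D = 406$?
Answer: $\sqrt{241} \approx 15.524$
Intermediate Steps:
$\sqrt{T + D} = \sqrt{-165 + 406} = \sqrt{241}$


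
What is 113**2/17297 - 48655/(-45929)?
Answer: 1428052936/794433913 ≈ 1.7976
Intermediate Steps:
113**2/17297 - 48655/(-45929) = 12769*(1/17297) - 48655*(-1/45929) = 12769/17297 + 48655/45929 = 1428052936/794433913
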